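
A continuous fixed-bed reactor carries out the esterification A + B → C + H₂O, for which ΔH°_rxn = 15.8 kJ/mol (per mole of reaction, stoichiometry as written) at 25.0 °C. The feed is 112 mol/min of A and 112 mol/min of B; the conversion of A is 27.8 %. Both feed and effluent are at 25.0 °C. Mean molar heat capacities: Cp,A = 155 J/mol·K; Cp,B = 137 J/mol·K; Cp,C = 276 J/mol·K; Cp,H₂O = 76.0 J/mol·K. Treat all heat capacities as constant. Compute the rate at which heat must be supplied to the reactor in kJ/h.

Extent of reaction ξ = 0.278 × 112 = 31.136 mol/min
Reaction term: ξ·ΔH°_rxn = 31.136 × 15.8 = 491.95 kJ/min
Q = ΔH = 491.95 kJ/min = 8.1991 kW
Heat supplied = 29517 kJ/h

Q_in = 29500 kJ/h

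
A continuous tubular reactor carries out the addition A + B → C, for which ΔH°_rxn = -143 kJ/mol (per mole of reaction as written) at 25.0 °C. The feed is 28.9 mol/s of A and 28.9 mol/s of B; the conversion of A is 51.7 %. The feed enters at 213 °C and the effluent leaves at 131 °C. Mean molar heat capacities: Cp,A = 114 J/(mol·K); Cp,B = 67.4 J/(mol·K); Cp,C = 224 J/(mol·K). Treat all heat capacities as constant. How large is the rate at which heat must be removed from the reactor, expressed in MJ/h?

Extent of reaction ξ = 0.517 × 28.9 = 14.941 mol/s
Reaction term: ξ·ΔH°_rxn = 14.941 × -143 = -2136.6 kJ/s
Sensible, feed 213→25 °C: -985.58 kJ/s
Outlet flows (mol/s): A 13.959, B 13.959, C 14.941
Sensible, products 25→131 °C: 623.17 kJ/s
Q = ΔH = -2499 kJ/s = -2499 kW
Heat removed = 8996.5 MJ/h

Q_out = 9000 MJ/h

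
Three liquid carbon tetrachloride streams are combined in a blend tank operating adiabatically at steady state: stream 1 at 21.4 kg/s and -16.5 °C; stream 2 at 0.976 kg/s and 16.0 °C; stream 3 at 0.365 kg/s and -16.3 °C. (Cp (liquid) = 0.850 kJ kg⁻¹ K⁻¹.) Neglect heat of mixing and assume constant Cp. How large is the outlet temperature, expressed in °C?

Adiabatic, steady state ⇒ Σ ṁᵢCp,ᵢ(T_out − Tᵢ) = 0
T_out = Σ ṁᵢCp,ᵢTᵢ / Σ ṁᵢCp,ᵢ
      = -291.92 / 19.33 = -15.102 °C

T_out = -15.1 °C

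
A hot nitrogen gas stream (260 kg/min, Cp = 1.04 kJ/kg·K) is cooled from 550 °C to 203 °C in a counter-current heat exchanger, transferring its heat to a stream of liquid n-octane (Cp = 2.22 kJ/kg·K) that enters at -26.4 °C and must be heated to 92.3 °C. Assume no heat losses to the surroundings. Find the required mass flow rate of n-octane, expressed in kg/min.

Heat released by hot stream: Q = 260 × 1.04 × (550 − 203) = 93829 kJ/min
Energy balance on cold side (adiabatic exchanger): Q = ṁ_c·Cp_c·(T_c,out − T_c,in)
ṁ_c = 93829 / [2.22 × (92.3 − -26.4)] = 356.07 kg/min

ṁ_c = 356 kg/min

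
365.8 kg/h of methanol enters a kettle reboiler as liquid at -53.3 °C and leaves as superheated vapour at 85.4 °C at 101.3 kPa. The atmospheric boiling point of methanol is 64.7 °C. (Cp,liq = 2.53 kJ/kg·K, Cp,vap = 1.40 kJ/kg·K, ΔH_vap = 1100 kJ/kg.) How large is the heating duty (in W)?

liquid -53.3→64.7 °C: 298.54 kJ/kg
vaporisation at 64.7 °C: 1100 kJ/kg
vapour 64.7→85.4 °C: 28.98 kJ/kg
Δh = 298.54 + 1100 + 28.98 = 1427.5 kJ/kg
Q = ṁ·Δh = 365.8 kg/h × 1427.5 kJ/kg = 522190 kJ/h
|Q| = 145.05 kW = 145050 W

Q = 145000 W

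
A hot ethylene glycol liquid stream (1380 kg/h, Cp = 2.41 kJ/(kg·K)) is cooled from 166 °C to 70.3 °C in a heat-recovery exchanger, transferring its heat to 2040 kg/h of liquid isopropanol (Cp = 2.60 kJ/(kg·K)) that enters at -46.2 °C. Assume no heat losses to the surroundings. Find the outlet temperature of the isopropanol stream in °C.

Heat released by hot stream: Q = 1380 × 2.41 × (166 − 70.3) = 318280 kJ/h
Energy balance on cold side (adiabatic exchanger): Q = ṁ_c·Cp_c·(T_c,out − T_c,in)
T_c,out = -46.2 + 318280/(2040 × 2.60) = 13.807 °C

T_c,out = 13.8 °C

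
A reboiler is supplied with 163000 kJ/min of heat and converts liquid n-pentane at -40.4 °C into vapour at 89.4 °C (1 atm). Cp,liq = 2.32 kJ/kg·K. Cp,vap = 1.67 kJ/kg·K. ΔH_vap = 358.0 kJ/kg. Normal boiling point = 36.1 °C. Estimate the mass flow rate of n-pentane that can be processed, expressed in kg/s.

Δh = 2.32×(36.1−-40.4) + 358.0 + 1.67×(89.4−36.1) = 624.49 kJ/kg
Q = 163000 kJ/min = 2716.7 kJ/s = 2716.7 kJ/s
ṁ = Q/Δh = 2716.7 / 624.49 = 4.3502 kg/s

ṁ = 4.35 kg/s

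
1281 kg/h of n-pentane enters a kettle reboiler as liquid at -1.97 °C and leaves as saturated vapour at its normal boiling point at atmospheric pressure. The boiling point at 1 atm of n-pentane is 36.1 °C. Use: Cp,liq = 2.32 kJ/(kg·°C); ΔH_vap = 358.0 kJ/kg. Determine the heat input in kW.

Q = 159 kW

liquid -1.97→36.1 °C: 88.322 kJ/kg
vaporisation at 36.1 °C: 358 kJ/kg
Δh = 88.322 + 358 = 446.32 kJ/kg
Q = ṁ·Δh = 1281 kg/h × 446.32 kJ/kg = 571740 kJ/h
|Q| = 158.82 kW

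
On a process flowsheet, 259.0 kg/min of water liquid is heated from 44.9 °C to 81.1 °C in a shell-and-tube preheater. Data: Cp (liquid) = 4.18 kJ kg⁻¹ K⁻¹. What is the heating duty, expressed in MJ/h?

Q = ṁ·Cp·ΔT = 259.0 × 4.18 × (81.1 − 44.9) = 39191 kJ/min
Converting: 39191 / 60 s = 653.18 kW
Heating duty = 2351.5 MJ/h

Q = 2350 MJ/h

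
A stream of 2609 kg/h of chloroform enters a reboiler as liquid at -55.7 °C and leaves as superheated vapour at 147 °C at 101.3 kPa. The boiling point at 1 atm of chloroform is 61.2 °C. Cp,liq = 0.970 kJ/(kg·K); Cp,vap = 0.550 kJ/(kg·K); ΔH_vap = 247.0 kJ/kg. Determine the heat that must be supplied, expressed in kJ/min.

liquid -55.7→61.2 °C: 113.39 kJ/kg
vaporisation at 61.2 °C: 247 kJ/kg
vapour 61.2→147 °C: 47.19 kJ/kg
Δh = 113.39 + 247 + 47.19 = 407.58 kJ/kg
Q = ṁ·Δh = 2609 kg/h × 407.58 kJ/kg = 1.0634e+06 kJ/h
|Q| = 295.38 kW = 17723 kJ/min

Q = 17700 kJ/min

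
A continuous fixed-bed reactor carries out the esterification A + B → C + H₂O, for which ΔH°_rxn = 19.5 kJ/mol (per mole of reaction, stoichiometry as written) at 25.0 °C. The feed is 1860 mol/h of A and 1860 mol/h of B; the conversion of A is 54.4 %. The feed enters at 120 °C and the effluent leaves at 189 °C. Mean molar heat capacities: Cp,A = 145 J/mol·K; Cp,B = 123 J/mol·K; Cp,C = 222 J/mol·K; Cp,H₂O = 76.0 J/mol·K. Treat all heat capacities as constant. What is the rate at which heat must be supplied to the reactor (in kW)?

Extent of reaction ξ = 0.544 × 1860 = 1011.8 mol/h
Reaction term: ξ·ΔH°_rxn = 1011.8 × 19.5 = 19731 kJ/h
Sensible, feed 120→25 °C: -47356 kJ/h
Outlet flows (mol/h): A 848.16, B 848.16, C 1011.8, H₂O 1011.8
Sensible, products 25→189 °C: 86729 kJ/h
Q = ΔH = 59104 kJ/h = 16.418 kW
Heat supplied = 16.418 kW

Q_in = 16.4 kW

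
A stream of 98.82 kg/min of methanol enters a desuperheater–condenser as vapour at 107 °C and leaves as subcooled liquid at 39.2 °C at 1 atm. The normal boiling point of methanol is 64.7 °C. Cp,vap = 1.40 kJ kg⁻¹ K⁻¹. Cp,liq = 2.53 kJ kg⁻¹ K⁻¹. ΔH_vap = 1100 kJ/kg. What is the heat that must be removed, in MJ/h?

Q_c = 7260 MJ/h

vapour 107→64.7 °C: -59.22 kJ/kg
condensation at 64.7 °C: -1100 kJ/kg
liquid 64.7→39.2 °C: -64.515 kJ/kg
Δh = -59.22 + -1100 + -64.515 = -1223.7 kJ/kg
Q = ṁ·Δh = 98.82 kg/min × -1223.7 kJ/kg = -120930 kJ/min
|Q| = 2015.5 kW = 7255.8 MJ/h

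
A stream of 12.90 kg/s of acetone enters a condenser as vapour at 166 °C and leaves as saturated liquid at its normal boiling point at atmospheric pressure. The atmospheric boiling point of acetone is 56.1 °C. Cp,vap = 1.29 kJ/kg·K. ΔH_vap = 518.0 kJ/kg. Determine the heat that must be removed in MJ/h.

Q_c = 30600 MJ/h

vapour 166→56.1 °C: -141.77 kJ/kg
condensation at 56.1 °C: -518 kJ/kg
Δh = -141.77 + -518 = -659.77 kJ/kg
Q = ṁ·Δh = 12.90 kg/s × -659.77 kJ/kg = -8511 kJ/s
|Q| = 8511 kW = 30640 MJ/h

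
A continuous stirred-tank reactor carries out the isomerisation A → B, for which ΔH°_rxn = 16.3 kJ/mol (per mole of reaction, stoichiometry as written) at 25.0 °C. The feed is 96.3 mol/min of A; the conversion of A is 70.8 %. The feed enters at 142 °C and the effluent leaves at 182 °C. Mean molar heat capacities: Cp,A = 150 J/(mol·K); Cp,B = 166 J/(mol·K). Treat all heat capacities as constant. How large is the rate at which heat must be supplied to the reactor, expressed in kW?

Q_in = 31.0 kW

Extent of reaction ξ = 0.708 × 96.3 = 68.18 mol/min
Reaction term: ξ·ΔH°_rxn = 68.18 × 16.3 = 1111.3 kJ/min
Sensible, feed 142→25 °C: -1690.1 kJ/min
Outlet flows (mol/min): A 28.12, B 68.18
Sensible, products 25→182 °C: 2439.1 kJ/min
Q = ΔH = 1860.4 kJ/min = 31.007 kW
Heat supplied = 31.007 kW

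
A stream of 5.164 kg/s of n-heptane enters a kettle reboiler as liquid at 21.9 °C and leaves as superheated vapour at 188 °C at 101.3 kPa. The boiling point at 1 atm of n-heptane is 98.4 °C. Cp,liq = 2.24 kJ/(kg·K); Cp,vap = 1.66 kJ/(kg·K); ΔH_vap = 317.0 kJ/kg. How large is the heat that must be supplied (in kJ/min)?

liquid 21.9→98.4 °C: 171.36 kJ/kg
vaporisation at 98.4 °C: 317 kJ/kg
vapour 98.4→188 °C: 148.74 kJ/kg
Δh = 171.36 + 317 + 148.74 = 637.1 kJ/kg
Q = ṁ·Δh = 5.164 kg/s × 637.1 kJ/kg = 3290 kJ/s
|Q| = 3290 kW = 197400 kJ/min

Q = 197000 kJ/min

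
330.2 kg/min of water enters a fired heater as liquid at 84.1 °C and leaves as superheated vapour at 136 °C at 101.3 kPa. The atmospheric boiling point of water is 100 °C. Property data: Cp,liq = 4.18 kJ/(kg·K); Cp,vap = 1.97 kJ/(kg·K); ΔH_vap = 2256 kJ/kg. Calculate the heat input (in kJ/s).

Q = 13200 kJ/s

liquid 84.1→100 °C: 66.462 kJ/kg
vaporisation at 100 °C: 2256 kJ/kg
vapour 100→136 °C: 70.92 kJ/kg
Δh = 66.462 + 2256 + 70.92 = 2393.4 kJ/kg
Q = ṁ·Δh = 330.2 kg/min × 2393.4 kJ/kg = 790290 kJ/min
|Q| = 13172 kW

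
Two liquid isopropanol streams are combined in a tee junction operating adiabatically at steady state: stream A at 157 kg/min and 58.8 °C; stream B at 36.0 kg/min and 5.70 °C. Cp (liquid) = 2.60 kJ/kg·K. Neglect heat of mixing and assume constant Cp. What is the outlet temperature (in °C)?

Adiabatic, steady state ⇒ Σ ṁᵢCp,ᵢ(T_out − Tᵢ) = 0
T_out = Σ ṁᵢCp,ᵢTᵢ / Σ ṁᵢCp,ᵢ
      = 24536 / 501.8 = 48.895 °C

T_out = 48.9 °C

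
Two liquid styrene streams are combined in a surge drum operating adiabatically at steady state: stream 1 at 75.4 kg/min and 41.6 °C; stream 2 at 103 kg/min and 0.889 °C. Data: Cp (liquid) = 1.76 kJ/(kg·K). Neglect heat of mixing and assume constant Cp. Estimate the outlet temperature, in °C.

Energy balance with Q = 0: Σ ṁᵢCp,ᵢ(T_out − Tᵢ) = 0
Σ ṁᵢCp,ᵢTᵢ = 75.4×1.76×41.6 + 103×1.76×0.889 = 5681.6
Σ ṁᵢCp,ᵢ = 75.4×1.76 + 103×1.76 = 313.98
T_out = 5681.6 / 313.98 = 18.095 °C

T_out = 18.1 °C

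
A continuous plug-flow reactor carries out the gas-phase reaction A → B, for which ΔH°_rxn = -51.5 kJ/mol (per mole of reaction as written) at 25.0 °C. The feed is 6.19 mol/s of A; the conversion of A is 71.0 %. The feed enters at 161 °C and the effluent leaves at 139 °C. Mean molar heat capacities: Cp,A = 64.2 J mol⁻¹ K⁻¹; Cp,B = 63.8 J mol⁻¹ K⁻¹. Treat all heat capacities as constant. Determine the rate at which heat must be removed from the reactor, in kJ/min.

Q_out = 14100 kJ/min

Extent of reaction ξ = 0.710 × 6.19 = 4.3949 mol/s
Reaction term: ξ·ΔH°_rxn = 4.3949 × -51.5 = -226.34 kJ/s
Sensible, feed 161→25 °C: -54.046 kJ/s
Outlet flows (mol/s): A 1.7951, B 4.3949
Sensible, products 25→139 °C: 45.103 kJ/s
Q = ΔH = -235.28 kJ/s = -235.28 kW
Heat removed = 14117 kJ/min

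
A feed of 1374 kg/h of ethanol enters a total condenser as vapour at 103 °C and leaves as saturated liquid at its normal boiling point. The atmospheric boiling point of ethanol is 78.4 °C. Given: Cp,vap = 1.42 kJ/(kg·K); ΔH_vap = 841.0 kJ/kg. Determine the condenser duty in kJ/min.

vapour 103→78.4 °C: -34.932 kJ/kg
condensation at 78.4 °C: -841 kJ/kg
Δh = -34.932 + -841 = -875.93 kJ/kg
Q = ṁ·Δh = 1374 kg/h × -875.93 kJ/kg = -1.2035e+06 kJ/h
|Q| = 334.31 kW = 20059 kJ/min

Q_c = 20100 kJ/min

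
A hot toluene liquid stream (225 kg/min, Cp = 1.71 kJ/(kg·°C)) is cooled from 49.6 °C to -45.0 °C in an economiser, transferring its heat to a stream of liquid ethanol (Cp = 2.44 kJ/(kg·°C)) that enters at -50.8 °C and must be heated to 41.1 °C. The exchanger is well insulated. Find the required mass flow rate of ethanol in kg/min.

ṁ_c = 162 kg/min

Heat released by hot stream: Q = 225 × 1.71 × (49.6 − -45.0) = 36397 kJ/min
Energy balance on cold side (adiabatic exchanger): Q = ṁ_c·Cp_c·(T_c,out − T_c,in)
ṁ_c = 36397 / [2.44 × (41.1 − -50.8)] = 162.32 kg/min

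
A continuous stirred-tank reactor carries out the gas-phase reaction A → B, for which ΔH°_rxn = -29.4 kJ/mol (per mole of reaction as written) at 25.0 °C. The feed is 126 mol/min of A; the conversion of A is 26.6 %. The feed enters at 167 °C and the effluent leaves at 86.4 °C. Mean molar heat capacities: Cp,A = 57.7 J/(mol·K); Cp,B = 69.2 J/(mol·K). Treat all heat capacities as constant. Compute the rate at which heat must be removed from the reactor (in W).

Extent of reaction ξ = 0.266 × 126 = 33.516 mol/min
Reaction term: ξ·ΔH°_rxn = 33.516 × -29.4 = -985.37 kJ/min
Sensible, feed 167→25 °C: -1032.4 kJ/min
Outlet flows (mol/min): A 92.484, B 33.516
Sensible, products 25→86.4 °C: 470.06 kJ/min
Q = ΔH = -1547.7 kJ/min = -25.795 kW
Heat removed = 25795 W

Q_out = 25800 W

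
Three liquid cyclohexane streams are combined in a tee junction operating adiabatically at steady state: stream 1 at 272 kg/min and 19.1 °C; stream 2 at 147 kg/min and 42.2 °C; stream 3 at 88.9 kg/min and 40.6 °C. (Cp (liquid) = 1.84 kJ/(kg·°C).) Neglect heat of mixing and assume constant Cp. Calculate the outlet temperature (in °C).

T_out = 29.5 °C

No heat crosses the boundary, so H_out = H_in.
T_out = Σ ṁᵢCp,ᵢTᵢ / Σ ṁᵢCp,ᵢ
      = 27615 / 934.54 = 29.549 °C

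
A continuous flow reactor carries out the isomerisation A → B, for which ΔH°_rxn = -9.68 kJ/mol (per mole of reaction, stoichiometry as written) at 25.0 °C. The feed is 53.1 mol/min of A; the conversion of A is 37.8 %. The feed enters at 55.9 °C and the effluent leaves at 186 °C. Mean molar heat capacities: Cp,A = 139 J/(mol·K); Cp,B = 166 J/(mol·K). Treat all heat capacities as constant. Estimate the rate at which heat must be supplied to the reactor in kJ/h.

Extent of reaction ξ = 0.378 × 53.1 = 20.072 mol/min
Reaction term: ξ·ΔH°_rxn = 20.072 × -9.68 = -194.3 kJ/min
Sensible, feed 55.9→25 °C: -228.07 kJ/min
Outlet flows (mol/min): A 33.028, B 20.072
Sensible, products 25→186 °C: 1275.6 kJ/min
Q = ΔH = 853.21 kJ/min = 14.22 kW
Heat supplied = 51193 kJ/h

Q_in = 51200 kJ/h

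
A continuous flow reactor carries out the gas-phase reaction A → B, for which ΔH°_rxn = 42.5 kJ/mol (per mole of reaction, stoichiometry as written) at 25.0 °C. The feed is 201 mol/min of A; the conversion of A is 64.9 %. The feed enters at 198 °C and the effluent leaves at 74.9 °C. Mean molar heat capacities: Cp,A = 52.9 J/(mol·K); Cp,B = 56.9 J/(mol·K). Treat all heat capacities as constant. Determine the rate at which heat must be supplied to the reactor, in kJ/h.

Extent of reaction ξ = 0.649 × 201 = 130.45 mol/min
Reaction term: ξ·ΔH°_rxn = 130.45 × 42.5 = 5544.1 kJ/min
Sensible, feed 198→25 °C: -1839.5 kJ/min
Outlet flows (mol/min): A 70.551, B 130.45
Sensible, products 25→74.9 °C: 556.62 kJ/min
Q = ΔH = 4261.2 kJ/min = 71.02 kW
Heat supplied = 255670 kJ/h

Q_in = 256000 kJ/h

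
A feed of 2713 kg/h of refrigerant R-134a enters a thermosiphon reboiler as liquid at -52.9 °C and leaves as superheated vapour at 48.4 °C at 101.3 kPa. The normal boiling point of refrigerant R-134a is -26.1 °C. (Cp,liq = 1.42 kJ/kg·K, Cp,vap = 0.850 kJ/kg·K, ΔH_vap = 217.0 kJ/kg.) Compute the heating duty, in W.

liquid -52.9→-26.1 °C: 38.056 kJ/kg
vaporisation at -26.1 °C: 217 kJ/kg
vapour -26.1→48.4 °C: 63.325 kJ/kg
Δh = 38.056 + 217 + 63.325 = 318.38 kJ/kg
Q = ṁ·Δh = 2713 kg/h × 318.38 kJ/kg = 863770 kJ/h
|Q| = 239.94 kW = 239940 W

Q = 240000 W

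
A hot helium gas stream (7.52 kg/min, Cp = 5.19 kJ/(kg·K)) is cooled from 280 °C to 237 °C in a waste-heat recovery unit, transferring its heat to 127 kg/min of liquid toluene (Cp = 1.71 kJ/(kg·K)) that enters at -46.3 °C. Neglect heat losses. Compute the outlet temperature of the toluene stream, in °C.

T_c,out = -38.6 °C

Heat released by hot stream: Q = 7.52 × 5.19 × (280 − 237) = 1678.2 kJ/min
Energy balance on cold side (adiabatic exchanger): Q = ṁ_c·Cp_c·(T_c,out − T_c,in)
T_c,out = -46.3 + 1678.2/(127 × 1.71) = -38.572 °C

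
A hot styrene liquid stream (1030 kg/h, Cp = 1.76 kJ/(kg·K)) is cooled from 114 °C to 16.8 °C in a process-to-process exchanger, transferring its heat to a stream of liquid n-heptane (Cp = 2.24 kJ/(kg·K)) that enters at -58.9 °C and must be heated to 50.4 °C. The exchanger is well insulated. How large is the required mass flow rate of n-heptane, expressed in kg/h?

ṁ_c = 720 kg/h

Heat released by hot stream: Q = 1030 × 1.76 × (114 − 16.8) = 176200 kJ/h
Energy balance on cold side (adiabatic exchanger): Q = ṁ_c·Cp_c·(T_c,out − T_c,in)
ṁ_c = 176200 / [2.24 × (50.4 − -58.9)] = 719.69 kg/h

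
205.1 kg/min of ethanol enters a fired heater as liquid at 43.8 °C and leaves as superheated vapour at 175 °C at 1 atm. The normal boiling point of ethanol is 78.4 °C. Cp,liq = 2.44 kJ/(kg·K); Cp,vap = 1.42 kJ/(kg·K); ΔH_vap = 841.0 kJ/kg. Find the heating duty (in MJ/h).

liquid 43.8→78.4 °C: 84.424 kJ/kg
vaporisation at 78.4 °C: 841 kJ/kg
vapour 78.4→175 °C: 137.17 kJ/kg
Δh = 84.424 + 841 + 137.17 = 1062.6 kJ/kg
Q = ṁ·Δh = 205.1 kg/min × 1062.6 kJ/kg = 217940 kJ/min
|Q| = 3632.3 kW = 13076 MJ/h

Q = 13100 MJ/h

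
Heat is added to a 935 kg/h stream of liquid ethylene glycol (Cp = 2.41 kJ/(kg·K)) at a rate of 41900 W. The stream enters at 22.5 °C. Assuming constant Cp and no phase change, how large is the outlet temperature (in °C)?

Q = 41900 W = 150840 kJ/h
ΔT = Q/(ṁ·Cp) = 150840/(935×2.41) = 66.94 K
T_out = 22.5 + 66.94 = 89.44 °C

T_out = 89.4 °C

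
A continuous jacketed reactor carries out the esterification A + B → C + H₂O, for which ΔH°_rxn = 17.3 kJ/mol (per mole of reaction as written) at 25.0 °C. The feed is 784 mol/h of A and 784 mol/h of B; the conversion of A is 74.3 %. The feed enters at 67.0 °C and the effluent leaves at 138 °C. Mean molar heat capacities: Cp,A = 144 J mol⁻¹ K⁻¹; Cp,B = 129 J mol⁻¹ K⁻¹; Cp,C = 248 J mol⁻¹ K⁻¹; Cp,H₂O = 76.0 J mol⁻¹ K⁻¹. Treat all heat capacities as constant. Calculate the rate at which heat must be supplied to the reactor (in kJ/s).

Q_in = 7.95 kJ/s

Extent of reaction ξ = 0.743 × 784 = 582.51 mol/h
Reaction term: ξ·ΔH°_rxn = 582.51 × 17.3 = 10077 kJ/h
Sensible, feed 67.0→25 °C: -8989.3 kJ/h
Outlet flows (mol/h): A 201.49, B 201.49, C 582.51, H₂O 582.51
Sensible, products 25→138 °C: 27543 kJ/h
Q = ΔH = 28631 kJ/h = 7.953 kW
Heat supplied = 7.953 kJ/s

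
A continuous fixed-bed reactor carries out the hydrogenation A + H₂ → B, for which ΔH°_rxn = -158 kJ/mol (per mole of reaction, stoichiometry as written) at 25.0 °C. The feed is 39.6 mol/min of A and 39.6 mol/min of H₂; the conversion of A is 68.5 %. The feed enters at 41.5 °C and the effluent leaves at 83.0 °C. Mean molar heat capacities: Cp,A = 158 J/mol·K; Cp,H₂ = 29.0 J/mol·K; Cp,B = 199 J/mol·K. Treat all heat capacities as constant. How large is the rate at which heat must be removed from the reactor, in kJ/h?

Q_out = 238000 kJ/h

Extent of reaction ξ = 0.685 × 39.6 = 27.126 mol/min
Reaction term: ξ·ΔH°_rxn = 27.126 × -158 = -4285.9 kJ/min
Sensible, feed 41.5→25 °C: -122.19 kJ/min
Outlet flows (mol/min): A 12.474, H₂ 12.474, B 27.126
Sensible, products 25→83.0 °C: 448.38 kJ/min
Q = ΔH = -3959.7 kJ/min = -65.995 kW
Heat removed = 237580 kJ/h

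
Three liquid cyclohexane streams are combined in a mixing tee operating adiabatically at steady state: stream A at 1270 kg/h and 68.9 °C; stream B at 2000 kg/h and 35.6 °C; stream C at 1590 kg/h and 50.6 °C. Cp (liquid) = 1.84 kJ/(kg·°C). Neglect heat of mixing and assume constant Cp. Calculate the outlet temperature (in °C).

T_out = 49.2 °C

Energy balance with Q = 0: Σ ṁᵢCp,ᵢ(T_out − Tᵢ) = 0
T_out = Σ ṁᵢCp,ᵢTᵢ / Σ ṁᵢCp,ᵢ
      = 440050 / 8942.4 = 49.209 °C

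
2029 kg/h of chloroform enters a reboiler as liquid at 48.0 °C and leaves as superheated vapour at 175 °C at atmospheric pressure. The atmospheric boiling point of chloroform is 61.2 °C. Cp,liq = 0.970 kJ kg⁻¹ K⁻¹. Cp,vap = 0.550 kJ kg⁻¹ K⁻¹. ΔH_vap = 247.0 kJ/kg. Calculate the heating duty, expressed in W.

Q = 182000 W

liquid 48.0→61.2 °C: 12.804 kJ/kg
vaporisation at 61.2 °C: 247 kJ/kg
vapour 61.2→175 °C: 62.59 kJ/kg
Δh = 12.804 + 247 + 62.59 = 322.39 kJ/kg
Q = ṁ·Δh = 2029 kg/h × 322.39 kJ/kg = 654140 kJ/h
|Q| = 181.7 kW = 181700 W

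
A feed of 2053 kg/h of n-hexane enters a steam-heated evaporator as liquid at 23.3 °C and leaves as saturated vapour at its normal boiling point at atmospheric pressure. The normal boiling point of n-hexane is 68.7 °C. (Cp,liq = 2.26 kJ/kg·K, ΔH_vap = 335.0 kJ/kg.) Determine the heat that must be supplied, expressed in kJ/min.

liquid 23.3→68.7 °C: 102.6 kJ/kg
vaporisation at 68.7 °C: 335 kJ/kg
Δh = 102.6 + 335 = 437.6 kJ/kg
Q = ṁ·Δh = 2053 kg/h × 437.6 kJ/kg = 898400 kJ/h
|Q| = 249.56 kW = 14973 kJ/min

Q = 15000 kJ/min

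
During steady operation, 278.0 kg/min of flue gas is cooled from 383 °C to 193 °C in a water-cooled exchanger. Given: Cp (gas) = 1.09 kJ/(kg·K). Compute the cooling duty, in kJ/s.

Q_c = 960 kJ/s

Q = ṁ·Cp·ΔT = 278.0 × 1.09 × (193 − 383) = -57574 kJ/min
Converting: 57574 / 60 s = 959.56 kW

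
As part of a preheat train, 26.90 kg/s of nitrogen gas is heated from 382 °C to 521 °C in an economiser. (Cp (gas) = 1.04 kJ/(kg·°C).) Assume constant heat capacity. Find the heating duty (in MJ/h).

Q = 14000 MJ/h

Q = ṁ·Cp·ΔT = 26.90 × 1.04 × (521 − 382) = 3888.7 kJ/s
Heating duty = 13999 MJ/h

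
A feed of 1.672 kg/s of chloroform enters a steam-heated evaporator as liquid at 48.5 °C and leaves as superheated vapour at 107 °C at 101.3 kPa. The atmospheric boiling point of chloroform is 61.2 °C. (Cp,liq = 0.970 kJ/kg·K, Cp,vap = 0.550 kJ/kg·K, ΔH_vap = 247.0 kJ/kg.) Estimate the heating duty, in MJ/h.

liquid 48.5→61.2 °C: 12.319 kJ/kg
vaporisation at 61.2 °C: 247 kJ/kg
vapour 61.2→107 °C: 25.19 kJ/kg
Δh = 12.319 + 247 + 25.19 = 284.51 kJ/kg
Q = ṁ·Δh = 1.672 kg/s × 284.51 kJ/kg = 475.7 kJ/s
|Q| = 475.7 kW = 1712.5 MJ/h

Q = 1710 MJ/h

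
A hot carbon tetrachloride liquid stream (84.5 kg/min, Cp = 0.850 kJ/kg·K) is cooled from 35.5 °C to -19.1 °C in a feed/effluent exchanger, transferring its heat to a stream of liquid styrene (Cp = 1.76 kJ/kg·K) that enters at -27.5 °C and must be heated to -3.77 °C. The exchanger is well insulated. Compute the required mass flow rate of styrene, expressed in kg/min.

ṁ_c = 93.9 kg/min

Heat released by hot stream: Q = 84.5 × 0.850 × (35.5 − -19.1) = 3921.6 kJ/min
Energy balance on cold side (adiabatic exchanger): Q = ṁ_c·Cp_c·(T_c,out − T_c,in)
ṁ_c = 3921.6 / [1.76 × (-3.77 − -27.5)] = 93.898 kg/min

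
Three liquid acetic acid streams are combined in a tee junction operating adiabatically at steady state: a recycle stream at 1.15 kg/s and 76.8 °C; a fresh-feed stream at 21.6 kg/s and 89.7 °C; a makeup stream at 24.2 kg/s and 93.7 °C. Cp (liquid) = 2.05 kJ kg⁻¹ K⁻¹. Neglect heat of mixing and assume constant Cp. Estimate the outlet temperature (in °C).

Energy balance with Q = 0: Σ ṁᵢCp,ᵢ(T_out − Tᵢ) = 0
Σ ṁᵢCp,ᵢTᵢ = 1.15×2.05×76.8 + 21.6×2.05×89.7 + 24.2×2.05×93.7 = 8801.4
Σ ṁᵢCp,ᵢ = 1.15×2.05 + 21.6×2.05 + 24.2×2.05 = 96.247
T_out = 8801.4 / 96.247 = 91.446 °C

T_out = 91.4 °C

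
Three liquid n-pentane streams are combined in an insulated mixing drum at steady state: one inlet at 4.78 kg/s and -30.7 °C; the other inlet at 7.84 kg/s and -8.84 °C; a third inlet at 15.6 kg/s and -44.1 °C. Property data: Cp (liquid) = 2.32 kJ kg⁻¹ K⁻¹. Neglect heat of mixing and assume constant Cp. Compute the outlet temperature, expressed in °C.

Energy balance with Q = 0: Σ ṁᵢCp,ᵢ(T_out − Tᵢ) = 0
T_out = Σ ṁᵢCp,ᵢTᵢ / Σ ṁᵢCp,ᵢ
      = -2097.3 / 65.47 = -32.034 °C

T_out = -32.0 °C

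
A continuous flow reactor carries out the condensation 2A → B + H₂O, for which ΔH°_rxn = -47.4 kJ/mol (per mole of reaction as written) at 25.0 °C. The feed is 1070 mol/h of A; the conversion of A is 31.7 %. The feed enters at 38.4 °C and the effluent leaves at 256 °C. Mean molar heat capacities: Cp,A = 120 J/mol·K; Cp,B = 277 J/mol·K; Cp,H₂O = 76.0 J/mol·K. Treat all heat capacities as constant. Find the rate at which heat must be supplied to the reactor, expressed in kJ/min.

Q_in = 405 kJ/min

Extent of reaction ξ = 0.317 × 1070 / 2 = 169.59 mol/h
Reaction term: ξ·ΔH°_rxn = 169.59 × -47.4 = -8038.8 kJ/h
Sensible, feed 38.4→25 °C: -1720.6 kJ/h
Outlet flows (mol/h): A 730.81, B 169.59, H₂O 169.59
Sensible, products 25→256 °C: 34087 kJ/h
Q = ΔH = 24328 kJ/h = 6.7578 kW
Heat supplied = 405.47 kJ/min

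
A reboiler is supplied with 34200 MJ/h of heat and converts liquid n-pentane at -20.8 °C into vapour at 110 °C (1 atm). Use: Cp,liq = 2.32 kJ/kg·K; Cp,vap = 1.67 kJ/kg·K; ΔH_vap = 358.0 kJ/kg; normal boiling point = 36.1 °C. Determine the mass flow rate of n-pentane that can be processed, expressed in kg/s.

Δh = 2.32×(36.1−-20.8) + 358.0 + 1.67×(110−36.1) = 613.42 kJ/kg
Q = 34200 MJ/h = 9500 kJ/s = 9500 kJ/s
ṁ = Q/Δh = 9500 / 613.42 = 15.487 kg/s

ṁ = 15.5 kg/s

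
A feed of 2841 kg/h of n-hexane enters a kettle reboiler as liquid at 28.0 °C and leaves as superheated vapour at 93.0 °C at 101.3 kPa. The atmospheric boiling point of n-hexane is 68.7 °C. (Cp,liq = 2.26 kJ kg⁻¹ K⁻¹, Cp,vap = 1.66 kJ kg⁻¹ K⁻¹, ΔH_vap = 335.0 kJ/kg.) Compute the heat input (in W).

liquid 28.0→68.7 °C: 91.982 kJ/kg
vaporisation at 68.7 °C: 335 kJ/kg
vapour 68.7→93.0 °C: 40.338 kJ/kg
Δh = 91.982 + 335 + 40.338 = 467.32 kJ/kg
Q = ṁ·Δh = 2841 kg/h × 467.32 kJ/kg = 1.3277e+06 kJ/h
|Q| = 368.79 kW = 368790 W

Q = 369000 W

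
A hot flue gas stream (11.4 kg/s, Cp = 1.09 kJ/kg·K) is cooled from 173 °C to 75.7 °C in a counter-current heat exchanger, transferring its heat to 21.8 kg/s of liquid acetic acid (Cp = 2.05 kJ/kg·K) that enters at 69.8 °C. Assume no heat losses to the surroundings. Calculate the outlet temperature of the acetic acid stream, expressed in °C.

T_c,out = 96.9 °C

Heat released by hot stream: Q = 11.4 × 1.09 × (173 − 75.7) = 1209 kJ/s
Energy balance on cold side (adiabatic exchanger): Q = ṁ_c·Cp_c·(T_c,out − T_c,in)
T_c,out = 69.8 + 1209/(21.8 × 2.05) = 96.854 °C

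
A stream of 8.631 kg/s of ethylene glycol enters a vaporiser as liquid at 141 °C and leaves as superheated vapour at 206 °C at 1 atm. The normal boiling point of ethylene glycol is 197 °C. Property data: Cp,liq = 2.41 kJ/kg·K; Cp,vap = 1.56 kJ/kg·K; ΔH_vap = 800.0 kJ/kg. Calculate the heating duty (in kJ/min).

Q = 491000 kJ/min

liquid 141→197 °C: 134.96 kJ/kg
vaporisation at 197 °C: 800 kJ/kg
vapour 197→206 °C: 14.04 kJ/kg
Δh = 134.96 + 800 + 14.04 = 949 kJ/kg
Q = ṁ·Δh = 8.631 kg/s × 949 kJ/kg = 8190.8 kJ/s
|Q| = 8190.8 kW = 491450 kJ/min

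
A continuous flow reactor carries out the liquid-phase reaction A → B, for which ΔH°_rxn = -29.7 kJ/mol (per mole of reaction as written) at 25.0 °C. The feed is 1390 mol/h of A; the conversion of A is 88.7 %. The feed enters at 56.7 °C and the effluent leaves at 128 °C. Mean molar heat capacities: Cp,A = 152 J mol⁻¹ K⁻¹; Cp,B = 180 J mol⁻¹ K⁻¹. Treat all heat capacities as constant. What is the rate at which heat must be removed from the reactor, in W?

Extent of reaction ξ = 0.887 × 1390 = 1232.9 mol/h
Reaction term: ξ·ΔH°_rxn = 1232.9 × -29.7 = -36618 kJ/h
Sensible, feed 56.7→25 °C: -6697.6 kJ/h
Outlet flows (mol/h): A 157.07, B 1232.9
Sensible, products 25→128 °C: 25318 kJ/h
Q = ΔH = -17998 kJ/h = -4.9994 kW
Heat removed = 4999.4 W

Q_out = 5000 W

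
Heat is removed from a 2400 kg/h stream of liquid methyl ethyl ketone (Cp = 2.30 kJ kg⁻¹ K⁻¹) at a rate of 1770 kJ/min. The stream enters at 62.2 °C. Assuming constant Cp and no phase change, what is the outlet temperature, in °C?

Q = 1770 kJ/min = 106200 kJ/h
ΔT = Q/(ṁ·Cp) = 106200/(2400×2.30) = 19.239 K
T_out = 62.2 − 19.239 = 42.961 °C

T_out = 43.0 °C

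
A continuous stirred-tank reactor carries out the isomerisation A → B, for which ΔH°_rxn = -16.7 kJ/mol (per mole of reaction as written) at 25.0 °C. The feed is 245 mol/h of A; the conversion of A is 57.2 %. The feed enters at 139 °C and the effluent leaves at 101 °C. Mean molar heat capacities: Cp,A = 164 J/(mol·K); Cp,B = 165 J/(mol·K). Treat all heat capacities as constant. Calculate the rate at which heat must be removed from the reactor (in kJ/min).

Extent of reaction ξ = 0.572 × 245 = 140.14 mol/h
Reaction term: ξ·ΔH°_rxn = 140.14 × -16.7 = -2340.3 kJ/h
Sensible, feed 139→25 °C: -4580.5 kJ/h
Outlet flows (mol/h): A 104.86, B 140.14
Sensible, products 25→101 °C: 3064.3 kJ/h
Q = ΔH = -3856.5 kJ/h = -1.0713 kW
Heat removed = 64.275 kJ/min

Q_out = 64.3 kJ/min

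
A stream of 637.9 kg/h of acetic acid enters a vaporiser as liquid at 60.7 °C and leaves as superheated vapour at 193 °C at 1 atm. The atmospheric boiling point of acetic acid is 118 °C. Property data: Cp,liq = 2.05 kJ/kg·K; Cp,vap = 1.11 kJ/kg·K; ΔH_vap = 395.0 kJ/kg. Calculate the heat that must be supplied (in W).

liquid 60.7→118 °C: 117.46 kJ/kg
vaporisation at 118 °C: 395 kJ/kg
vapour 118→193 °C: 83.25 kJ/kg
Δh = 117.46 + 395 + 83.25 = 595.72 kJ/kg
Q = ṁ·Δh = 637.9 kg/h × 595.72 kJ/kg = 380010 kJ/h
|Q| = 105.56 kW = 105560 W

Q = 106000 W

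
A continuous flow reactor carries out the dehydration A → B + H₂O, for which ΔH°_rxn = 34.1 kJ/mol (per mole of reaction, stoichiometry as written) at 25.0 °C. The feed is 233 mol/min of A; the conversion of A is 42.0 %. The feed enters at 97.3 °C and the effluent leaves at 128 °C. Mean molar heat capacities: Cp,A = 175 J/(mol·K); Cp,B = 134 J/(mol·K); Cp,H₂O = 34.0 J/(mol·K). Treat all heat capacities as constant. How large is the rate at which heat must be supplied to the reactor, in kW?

Q_in = 75.3 kW

Extent of reaction ξ = 0.420 × 233 = 97.86 mol/min
Reaction term: ξ·ΔH°_rxn = 97.86 × 34.1 = 3337 kJ/min
Sensible, feed 97.3→25 °C: -2948 kJ/min
Outlet flows (mol/min): A 135.14, B 97.86, H₂O 97.86
Sensible, products 25→128 °C: 4129.3 kJ/min
Q = ΔH = 4518.3 kJ/min = 75.304 kW
Heat supplied = 75.304 kW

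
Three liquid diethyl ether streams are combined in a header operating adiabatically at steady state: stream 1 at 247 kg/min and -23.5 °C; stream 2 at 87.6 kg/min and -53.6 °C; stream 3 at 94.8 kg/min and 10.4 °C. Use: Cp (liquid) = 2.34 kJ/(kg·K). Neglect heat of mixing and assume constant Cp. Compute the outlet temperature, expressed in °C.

Energy balance with Q = 0: Σ ṁᵢCp,ᵢ(T_out − Tᵢ) = 0
Σ ṁᵢCp,ᵢTᵢ = 247×2.34×-23.5 + 87.6×2.34×-53.6 + 94.8×2.34×10.4 = -22263
Σ ṁᵢCp,ᵢ = 247×2.34 + 87.6×2.34 + 94.8×2.34 = 1004.8
T_out = -22263 / 1004.8 = -22.156 °C

T_out = -22.2 °C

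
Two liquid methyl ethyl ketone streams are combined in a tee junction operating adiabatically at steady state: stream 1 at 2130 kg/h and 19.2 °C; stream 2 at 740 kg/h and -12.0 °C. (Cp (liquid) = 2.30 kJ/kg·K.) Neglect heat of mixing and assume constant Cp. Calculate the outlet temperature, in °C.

T_out = 11.2 °C

No heat crosses the boundary, so H_out = H_in.
Σ ṁᵢCp,ᵢTᵢ = 2130×2.30×19.2 + 740×2.30×-12.0 = 73637
Σ ṁᵢCp,ᵢ = 2130×2.30 + 740×2.30 = 6601
T_out = 73637 / 6601 = 11.155 °C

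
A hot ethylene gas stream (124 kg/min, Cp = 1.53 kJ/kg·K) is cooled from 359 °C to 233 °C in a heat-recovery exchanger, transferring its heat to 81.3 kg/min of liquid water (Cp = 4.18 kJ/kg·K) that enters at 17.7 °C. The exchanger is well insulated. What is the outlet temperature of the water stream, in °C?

Heat released by hot stream: Q = 124 × 1.53 × (359 − 233) = 23905 kJ/min
Energy balance on cold side (adiabatic exchanger): Q = ṁ_c·Cp_c·(T_c,out − T_c,in)
T_c,out = 17.7 + 23905/(81.3 × 4.18) = 88.042 °C

T_c,out = 88.0 °C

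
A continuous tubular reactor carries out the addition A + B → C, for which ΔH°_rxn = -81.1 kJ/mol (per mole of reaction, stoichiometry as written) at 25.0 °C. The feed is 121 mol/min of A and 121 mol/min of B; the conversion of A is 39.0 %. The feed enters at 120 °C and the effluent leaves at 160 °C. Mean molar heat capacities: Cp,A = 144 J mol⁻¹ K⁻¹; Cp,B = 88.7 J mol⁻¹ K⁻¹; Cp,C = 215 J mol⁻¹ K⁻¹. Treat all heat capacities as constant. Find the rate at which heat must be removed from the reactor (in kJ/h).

Q_out = 169000 kJ/h

Extent of reaction ξ = 0.390 × 121 = 47.19 mol/min
Reaction term: ξ·ΔH°_rxn = 47.19 × -81.1 = -3827.1 kJ/min
Sensible, feed 120→25 °C: -2674.9 kJ/min
Outlet flows (mol/min): A 73.81, B 73.81, C 47.19
Sensible, products 25→160 °C: 3688.4 kJ/min
Q = ΔH = -2813.6 kJ/min = -46.893 kW
Heat removed = 168820 kJ/h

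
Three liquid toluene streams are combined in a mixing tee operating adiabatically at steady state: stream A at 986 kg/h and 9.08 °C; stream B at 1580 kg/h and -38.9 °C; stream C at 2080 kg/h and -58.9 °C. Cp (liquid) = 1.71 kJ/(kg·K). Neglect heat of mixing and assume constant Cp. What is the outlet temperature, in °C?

Energy balance with Q = 0: Σ ṁᵢCp,ᵢ(T_out − Tᵢ) = 0
T_out = Σ ṁᵢCp,ᵢTᵢ / Σ ṁᵢCp,ᵢ
      = -299290 / 7944.7 = -37.671 °C

T_out = -37.7 °C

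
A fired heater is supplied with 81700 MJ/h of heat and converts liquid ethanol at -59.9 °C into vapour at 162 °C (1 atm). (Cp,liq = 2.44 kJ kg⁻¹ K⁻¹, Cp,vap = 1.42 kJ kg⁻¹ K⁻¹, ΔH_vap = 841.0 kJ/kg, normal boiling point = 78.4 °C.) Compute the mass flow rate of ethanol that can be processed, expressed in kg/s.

ṁ = 17.5 kg/s

Δh = 2.44×(78.4−-59.9) + 841.0 + 1.42×(162−78.4) = 1297.2 kJ/kg
Q = 81700 MJ/h = 22694 kJ/s = 22694 kJ/s
ṁ = Q/Δh = 22694 / 1297.2 = 17.495 kg/s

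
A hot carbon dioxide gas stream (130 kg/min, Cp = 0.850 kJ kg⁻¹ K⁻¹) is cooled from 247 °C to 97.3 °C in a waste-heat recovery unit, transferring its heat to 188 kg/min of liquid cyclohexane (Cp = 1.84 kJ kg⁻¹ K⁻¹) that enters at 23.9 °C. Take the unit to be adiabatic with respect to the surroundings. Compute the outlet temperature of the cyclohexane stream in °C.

Heat released by hot stream: Q = 130 × 0.850 × (247 − 97.3) = 16542 kJ/min
Energy balance on cold side (adiabatic exchanger): Q = ṁ_c·Cp_c·(T_c,out − T_c,in)
T_c,out = 23.9 + 16542/(188 × 1.84) = 71.72 °C

T_c,out = 71.7 °C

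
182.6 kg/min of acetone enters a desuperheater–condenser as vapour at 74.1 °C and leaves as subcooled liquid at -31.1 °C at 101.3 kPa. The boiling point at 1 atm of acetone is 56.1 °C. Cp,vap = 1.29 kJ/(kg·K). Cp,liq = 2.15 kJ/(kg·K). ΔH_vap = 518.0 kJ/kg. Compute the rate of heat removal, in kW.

Q_c = 2220 kW

vapour 74.1→56.1 °C: -23.22 kJ/kg
condensation at 56.1 °C: -518 kJ/kg
liquid 56.1→-31.1 °C: -187.48 kJ/kg
Δh = -23.22 + -518 + -187.48 = -728.7 kJ/kg
Q = ṁ·Δh = 182.6 kg/min × -728.7 kJ/kg = -133060 kJ/min
|Q| = 2217.7 kW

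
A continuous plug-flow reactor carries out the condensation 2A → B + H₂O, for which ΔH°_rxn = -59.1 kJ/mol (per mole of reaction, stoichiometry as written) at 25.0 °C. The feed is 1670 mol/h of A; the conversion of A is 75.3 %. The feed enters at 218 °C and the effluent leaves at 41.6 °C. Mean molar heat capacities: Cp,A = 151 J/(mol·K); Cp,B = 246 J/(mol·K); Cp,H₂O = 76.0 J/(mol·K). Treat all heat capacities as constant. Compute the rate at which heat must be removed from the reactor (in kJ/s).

Q_out = 22.6 kJ/s

Extent of reaction ξ = 0.753 × 1670 / 2 = 628.75 mol/h
Reaction term: ξ·ΔH°_rxn = 628.75 × -59.1 = -37159 kJ/h
Sensible, feed 218→25 °C: -48669 kJ/h
Outlet flows (mol/h): A 412.49, B 628.75, H₂O 628.75
Sensible, products 25→41.6 °C: 4394.8 kJ/h
Q = ΔH = -81433 kJ/h = -22.62 kW
Heat removed = 22.62 kJ/s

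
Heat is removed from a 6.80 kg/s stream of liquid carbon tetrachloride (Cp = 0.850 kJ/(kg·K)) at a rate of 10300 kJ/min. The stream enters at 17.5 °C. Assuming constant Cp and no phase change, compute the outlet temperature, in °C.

T_out = -12.2 °C

Q = 10300 kJ/min = 171.67 kJ/s
ΔT = Q/(ṁ·Cp) = 171.67/(6.80×0.850) = 29.7 K
T_out = 17.5 − 29.7 = -12.2 °C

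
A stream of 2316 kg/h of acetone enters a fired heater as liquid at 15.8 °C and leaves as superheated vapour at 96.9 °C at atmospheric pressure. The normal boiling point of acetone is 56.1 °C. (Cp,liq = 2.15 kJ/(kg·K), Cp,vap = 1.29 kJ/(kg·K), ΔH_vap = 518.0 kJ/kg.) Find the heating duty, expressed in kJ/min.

Q = 25400 kJ/min

liquid 15.8→56.1 °C: 86.645 kJ/kg
vaporisation at 56.1 °C: 518 kJ/kg
vapour 56.1→96.9 °C: 52.632 kJ/kg
Δh = 86.645 + 518 + 52.632 = 657.28 kJ/kg
Q = ṁ·Δh = 2316 kg/h × 657.28 kJ/kg = 1.5223e+06 kJ/h
|Q| = 422.85 kW = 25371 kJ/min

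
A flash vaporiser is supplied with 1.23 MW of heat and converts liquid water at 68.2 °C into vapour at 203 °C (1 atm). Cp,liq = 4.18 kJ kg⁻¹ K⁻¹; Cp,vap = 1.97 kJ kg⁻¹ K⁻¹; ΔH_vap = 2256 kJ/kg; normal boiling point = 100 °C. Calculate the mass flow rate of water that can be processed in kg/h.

ṁ = 1710 kg/h

Δh = 4.18×(100−68.2) + 2256 + 1.97×(203−100) = 2591.8 kJ/kg
Q = 1.23 MW = 1230 kJ/s = 4.428e+06 kJ/h
ṁ = Q/Δh = 4.428e+06 / 2591.8 = 1708.4 kg/h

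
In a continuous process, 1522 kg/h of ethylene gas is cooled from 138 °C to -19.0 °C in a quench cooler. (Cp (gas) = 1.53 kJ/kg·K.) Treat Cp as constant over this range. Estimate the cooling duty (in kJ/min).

Q = ṁ·Cp·ΔT = 1522 × 1.53 × (-19.0 − 138) = -365600 kJ/h
Converting: 365600 / 3600 s = 101.56 kW
Cooling duty = 6093.3 kJ/min

Q_c = 6090 kJ/min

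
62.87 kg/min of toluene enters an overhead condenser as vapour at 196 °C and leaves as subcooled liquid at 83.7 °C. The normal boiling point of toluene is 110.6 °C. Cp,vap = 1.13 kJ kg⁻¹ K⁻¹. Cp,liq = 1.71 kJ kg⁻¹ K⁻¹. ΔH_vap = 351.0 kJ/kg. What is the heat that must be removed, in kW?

vapour 196→110.6 °C: -96.502 kJ/kg
condensation at 110.6 °C: -351 kJ/kg
liquid 110.6→83.7 °C: -45.999 kJ/kg
Δh = -96.502 + -351 + -45.999 = -493.5 kJ/kg
Q = ṁ·Δh = 62.87 kg/min × -493.5 kJ/kg = -31026 kJ/min
|Q| = 517.11 kW

Q_c = 517 kW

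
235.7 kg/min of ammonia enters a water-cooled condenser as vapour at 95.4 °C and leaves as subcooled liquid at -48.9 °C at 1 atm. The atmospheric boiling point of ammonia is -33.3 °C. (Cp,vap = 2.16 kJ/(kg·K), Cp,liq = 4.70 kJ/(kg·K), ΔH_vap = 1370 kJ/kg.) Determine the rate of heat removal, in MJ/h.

vapour 95.4→-33.3 °C: -277.99 kJ/kg
condensation at -33.3 °C: -1370 kJ/kg
liquid -33.3→-48.9 °C: -73.32 kJ/kg
Δh = -277.99 + -1370 + -73.32 = -1721.3 kJ/kg
Q = ṁ·Δh = 235.7 kg/min × -1721.3 kJ/kg = -405710 kJ/min
|Q| = 6761.9 kW = 24343 MJ/h

Q_c = 24300 MJ/h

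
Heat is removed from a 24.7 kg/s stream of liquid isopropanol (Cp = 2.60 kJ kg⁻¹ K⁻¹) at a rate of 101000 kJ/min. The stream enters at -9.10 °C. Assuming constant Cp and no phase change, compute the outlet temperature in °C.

T_out = -35.3 °C

Q = 101000 kJ/min = 1683.3 kJ/s
ΔT = Q/(ṁ·Cp) = 1683.3/(24.7×2.60) = 26.212 K
T_out = -9.10 − 26.212 = -35.312 °C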